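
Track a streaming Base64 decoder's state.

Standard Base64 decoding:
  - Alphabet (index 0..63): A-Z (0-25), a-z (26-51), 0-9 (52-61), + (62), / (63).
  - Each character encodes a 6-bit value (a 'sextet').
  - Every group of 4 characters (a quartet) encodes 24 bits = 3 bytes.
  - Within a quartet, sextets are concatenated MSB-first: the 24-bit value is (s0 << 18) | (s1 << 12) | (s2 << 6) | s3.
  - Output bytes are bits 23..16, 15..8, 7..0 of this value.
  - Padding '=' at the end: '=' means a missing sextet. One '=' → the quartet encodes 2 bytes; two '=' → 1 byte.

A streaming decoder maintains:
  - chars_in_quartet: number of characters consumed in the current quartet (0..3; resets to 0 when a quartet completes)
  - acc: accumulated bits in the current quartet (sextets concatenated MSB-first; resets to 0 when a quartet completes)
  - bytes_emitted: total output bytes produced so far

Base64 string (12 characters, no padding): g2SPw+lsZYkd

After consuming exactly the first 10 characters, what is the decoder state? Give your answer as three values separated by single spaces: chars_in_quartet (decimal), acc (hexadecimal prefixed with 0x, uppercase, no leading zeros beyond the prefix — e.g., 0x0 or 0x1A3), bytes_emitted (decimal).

After char 0 ('g'=32): chars_in_quartet=1 acc=0x20 bytes_emitted=0
After char 1 ('2'=54): chars_in_quartet=2 acc=0x836 bytes_emitted=0
After char 2 ('S'=18): chars_in_quartet=3 acc=0x20D92 bytes_emitted=0
After char 3 ('P'=15): chars_in_quartet=4 acc=0x83648F -> emit 83 64 8F, reset; bytes_emitted=3
After char 4 ('w'=48): chars_in_quartet=1 acc=0x30 bytes_emitted=3
After char 5 ('+'=62): chars_in_quartet=2 acc=0xC3E bytes_emitted=3
After char 6 ('l'=37): chars_in_quartet=3 acc=0x30FA5 bytes_emitted=3
After char 7 ('s'=44): chars_in_quartet=4 acc=0xC3E96C -> emit C3 E9 6C, reset; bytes_emitted=6
After char 8 ('Z'=25): chars_in_quartet=1 acc=0x19 bytes_emitted=6
After char 9 ('Y'=24): chars_in_quartet=2 acc=0x658 bytes_emitted=6

Answer: 2 0x658 6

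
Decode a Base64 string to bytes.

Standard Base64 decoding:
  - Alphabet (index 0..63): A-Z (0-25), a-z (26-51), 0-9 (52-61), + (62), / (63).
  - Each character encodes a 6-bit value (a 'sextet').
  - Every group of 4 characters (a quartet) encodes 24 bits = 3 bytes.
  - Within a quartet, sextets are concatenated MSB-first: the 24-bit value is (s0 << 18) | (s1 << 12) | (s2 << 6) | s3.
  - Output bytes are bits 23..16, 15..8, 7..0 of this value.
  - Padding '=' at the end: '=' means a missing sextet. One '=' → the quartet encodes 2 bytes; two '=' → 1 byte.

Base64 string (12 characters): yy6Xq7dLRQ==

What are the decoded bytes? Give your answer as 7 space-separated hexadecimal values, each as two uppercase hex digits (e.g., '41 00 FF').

After char 0 ('y'=50): chars_in_quartet=1 acc=0x32 bytes_emitted=0
After char 1 ('y'=50): chars_in_quartet=2 acc=0xCB2 bytes_emitted=0
After char 2 ('6'=58): chars_in_quartet=3 acc=0x32CBA bytes_emitted=0
After char 3 ('X'=23): chars_in_quartet=4 acc=0xCB2E97 -> emit CB 2E 97, reset; bytes_emitted=3
After char 4 ('q'=42): chars_in_quartet=1 acc=0x2A bytes_emitted=3
After char 5 ('7'=59): chars_in_quartet=2 acc=0xABB bytes_emitted=3
After char 6 ('d'=29): chars_in_quartet=3 acc=0x2AEDD bytes_emitted=3
After char 7 ('L'=11): chars_in_quartet=4 acc=0xABB74B -> emit AB B7 4B, reset; bytes_emitted=6
After char 8 ('R'=17): chars_in_quartet=1 acc=0x11 bytes_emitted=6
After char 9 ('Q'=16): chars_in_quartet=2 acc=0x450 bytes_emitted=6
Padding '==': partial quartet acc=0x450 -> emit 45; bytes_emitted=7

Answer: CB 2E 97 AB B7 4B 45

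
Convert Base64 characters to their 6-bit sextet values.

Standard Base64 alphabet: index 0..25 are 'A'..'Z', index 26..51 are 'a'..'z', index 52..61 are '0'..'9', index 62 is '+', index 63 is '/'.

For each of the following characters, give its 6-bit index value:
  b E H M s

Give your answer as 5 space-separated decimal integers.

Answer: 27 4 7 12 44

Derivation:
'b': a..z range, 26 + ord('b') − ord('a') = 27
'E': A..Z range, ord('E') − ord('A') = 4
'H': A..Z range, ord('H') − ord('A') = 7
'M': A..Z range, ord('M') − ord('A') = 12
's': a..z range, 26 + ord('s') − ord('a') = 44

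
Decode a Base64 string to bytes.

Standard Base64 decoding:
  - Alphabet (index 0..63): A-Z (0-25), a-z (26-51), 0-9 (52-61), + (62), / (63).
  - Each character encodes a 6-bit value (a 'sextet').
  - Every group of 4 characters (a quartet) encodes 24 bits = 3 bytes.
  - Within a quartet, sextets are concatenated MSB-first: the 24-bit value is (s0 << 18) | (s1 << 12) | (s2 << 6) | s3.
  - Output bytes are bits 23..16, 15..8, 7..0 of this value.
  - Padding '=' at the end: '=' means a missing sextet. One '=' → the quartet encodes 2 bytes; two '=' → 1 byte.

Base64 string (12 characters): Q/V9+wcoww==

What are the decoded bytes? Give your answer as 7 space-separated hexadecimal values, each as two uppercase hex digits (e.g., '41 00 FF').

Answer: 43 F5 7D FB 07 28 C3

Derivation:
After char 0 ('Q'=16): chars_in_quartet=1 acc=0x10 bytes_emitted=0
After char 1 ('/'=63): chars_in_quartet=2 acc=0x43F bytes_emitted=0
After char 2 ('V'=21): chars_in_quartet=3 acc=0x10FD5 bytes_emitted=0
After char 3 ('9'=61): chars_in_quartet=4 acc=0x43F57D -> emit 43 F5 7D, reset; bytes_emitted=3
After char 4 ('+'=62): chars_in_quartet=1 acc=0x3E bytes_emitted=3
After char 5 ('w'=48): chars_in_quartet=2 acc=0xFB0 bytes_emitted=3
After char 6 ('c'=28): chars_in_quartet=3 acc=0x3EC1C bytes_emitted=3
After char 7 ('o'=40): chars_in_quartet=4 acc=0xFB0728 -> emit FB 07 28, reset; bytes_emitted=6
After char 8 ('w'=48): chars_in_quartet=1 acc=0x30 bytes_emitted=6
After char 9 ('w'=48): chars_in_quartet=2 acc=0xC30 bytes_emitted=6
Padding '==': partial quartet acc=0xC30 -> emit C3; bytes_emitted=7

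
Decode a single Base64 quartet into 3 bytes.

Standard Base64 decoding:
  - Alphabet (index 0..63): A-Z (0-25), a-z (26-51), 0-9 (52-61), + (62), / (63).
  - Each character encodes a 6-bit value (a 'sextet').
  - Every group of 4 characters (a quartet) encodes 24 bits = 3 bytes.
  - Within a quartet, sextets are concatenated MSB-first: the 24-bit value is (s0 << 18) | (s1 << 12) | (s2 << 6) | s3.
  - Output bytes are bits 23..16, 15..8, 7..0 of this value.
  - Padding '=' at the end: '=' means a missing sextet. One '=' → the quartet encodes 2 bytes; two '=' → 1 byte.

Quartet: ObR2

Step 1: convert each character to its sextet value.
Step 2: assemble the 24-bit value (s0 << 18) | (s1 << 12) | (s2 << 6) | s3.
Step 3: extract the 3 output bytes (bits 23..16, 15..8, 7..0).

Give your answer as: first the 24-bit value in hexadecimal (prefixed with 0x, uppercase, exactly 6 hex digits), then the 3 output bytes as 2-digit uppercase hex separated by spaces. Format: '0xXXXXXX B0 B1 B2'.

Answer: 0x39B476 39 B4 76

Derivation:
Sextets: O=14, b=27, R=17, 2=54
24-bit: (14<<18) | (27<<12) | (17<<6) | 54
      = 0x380000 | 0x01B000 | 0x000440 | 0x000036
      = 0x39B476
Bytes: (v>>16)&0xFF=39, (v>>8)&0xFF=B4, v&0xFF=76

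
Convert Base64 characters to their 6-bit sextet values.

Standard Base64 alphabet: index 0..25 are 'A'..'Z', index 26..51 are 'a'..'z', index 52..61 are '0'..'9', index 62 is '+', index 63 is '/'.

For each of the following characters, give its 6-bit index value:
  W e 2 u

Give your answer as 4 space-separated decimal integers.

'W': A..Z range, ord('W') − ord('A') = 22
'e': a..z range, 26 + ord('e') − ord('a') = 30
'2': 0..9 range, 52 + ord('2') − ord('0') = 54
'u': a..z range, 26 + ord('u') − ord('a') = 46

Answer: 22 30 54 46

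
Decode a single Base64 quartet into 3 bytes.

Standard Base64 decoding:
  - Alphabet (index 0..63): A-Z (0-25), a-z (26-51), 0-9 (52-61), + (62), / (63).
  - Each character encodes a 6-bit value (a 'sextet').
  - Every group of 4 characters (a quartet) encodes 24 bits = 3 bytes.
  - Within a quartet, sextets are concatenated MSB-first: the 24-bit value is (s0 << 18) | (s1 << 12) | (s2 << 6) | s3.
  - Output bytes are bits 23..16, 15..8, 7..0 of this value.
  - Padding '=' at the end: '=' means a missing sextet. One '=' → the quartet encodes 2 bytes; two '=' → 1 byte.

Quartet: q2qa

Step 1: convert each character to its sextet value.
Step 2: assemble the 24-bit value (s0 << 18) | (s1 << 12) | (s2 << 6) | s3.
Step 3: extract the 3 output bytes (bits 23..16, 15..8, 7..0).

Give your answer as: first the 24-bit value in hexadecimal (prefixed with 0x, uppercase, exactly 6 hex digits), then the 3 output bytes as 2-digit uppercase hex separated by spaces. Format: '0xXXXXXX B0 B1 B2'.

Sextets: q=42, 2=54, q=42, a=26
24-bit: (42<<18) | (54<<12) | (42<<6) | 26
      = 0xA80000 | 0x036000 | 0x000A80 | 0x00001A
      = 0xAB6A9A
Bytes: (v>>16)&0xFF=AB, (v>>8)&0xFF=6A, v&0xFF=9A

Answer: 0xAB6A9A AB 6A 9A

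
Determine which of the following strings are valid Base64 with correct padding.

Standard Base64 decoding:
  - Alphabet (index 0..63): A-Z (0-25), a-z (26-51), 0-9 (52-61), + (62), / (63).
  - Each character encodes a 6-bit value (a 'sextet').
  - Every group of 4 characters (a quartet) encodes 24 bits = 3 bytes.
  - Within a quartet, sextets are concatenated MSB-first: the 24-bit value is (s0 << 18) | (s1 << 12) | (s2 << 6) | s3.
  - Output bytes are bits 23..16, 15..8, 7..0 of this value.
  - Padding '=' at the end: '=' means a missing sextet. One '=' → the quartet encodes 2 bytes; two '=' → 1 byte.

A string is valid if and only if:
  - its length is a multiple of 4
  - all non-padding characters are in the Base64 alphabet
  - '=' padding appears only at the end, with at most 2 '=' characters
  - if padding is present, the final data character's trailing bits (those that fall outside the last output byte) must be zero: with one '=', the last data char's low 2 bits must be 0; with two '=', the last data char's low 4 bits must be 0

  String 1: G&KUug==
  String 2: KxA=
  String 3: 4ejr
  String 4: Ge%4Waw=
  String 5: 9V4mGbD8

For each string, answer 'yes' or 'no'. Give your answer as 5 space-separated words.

String 1: 'G&KUug==' → invalid (bad char(s): ['&'])
String 2: 'KxA=' → valid
String 3: '4ejr' → valid
String 4: 'Ge%4Waw=' → invalid (bad char(s): ['%'])
String 5: '9V4mGbD8' → valid

Answer: no yes yes no yes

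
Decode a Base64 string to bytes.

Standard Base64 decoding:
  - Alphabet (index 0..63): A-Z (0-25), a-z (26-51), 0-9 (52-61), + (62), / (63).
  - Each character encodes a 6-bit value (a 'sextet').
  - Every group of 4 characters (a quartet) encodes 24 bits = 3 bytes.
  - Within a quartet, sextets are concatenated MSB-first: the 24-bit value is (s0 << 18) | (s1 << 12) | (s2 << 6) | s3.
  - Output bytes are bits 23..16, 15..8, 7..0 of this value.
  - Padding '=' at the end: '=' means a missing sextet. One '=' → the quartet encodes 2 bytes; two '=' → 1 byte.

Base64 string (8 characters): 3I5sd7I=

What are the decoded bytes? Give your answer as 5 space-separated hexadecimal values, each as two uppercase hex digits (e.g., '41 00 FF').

After char 0 ('3'=55): chars_in_quartet=1 acc=0x37 bytes_emitted=0
After char 1 ('I'=8): chars_in_quartet=2 acc=0xDC8 bytes_emitted=0
After char 2 ('5'=57): chars_in_quartet=3 acc=0x37239 bytes_emitted=0
After char 3 ('s'=44): chars_in_quartet=4 acc=0xDC8E6C -> emit DC 8E 6C, reset; bytes_emitted=3
After char 4 ('d'=29): chars_in_quartet=1 acc=0x1D bytes_emitted=3
After char 5 ('7'=59): chars_in_quartet=2 acc=0x77B bytes_emitted=3
After char 6 ('I'=8): chars_in_quartet=3 acc=0x1DEC8 bytes_emitted=3
Padding '=': partial quartet acc=0x1DEC8 -> emit 77 B2; bytes_emitted=5

Answer: DC 8E 6C 77 B2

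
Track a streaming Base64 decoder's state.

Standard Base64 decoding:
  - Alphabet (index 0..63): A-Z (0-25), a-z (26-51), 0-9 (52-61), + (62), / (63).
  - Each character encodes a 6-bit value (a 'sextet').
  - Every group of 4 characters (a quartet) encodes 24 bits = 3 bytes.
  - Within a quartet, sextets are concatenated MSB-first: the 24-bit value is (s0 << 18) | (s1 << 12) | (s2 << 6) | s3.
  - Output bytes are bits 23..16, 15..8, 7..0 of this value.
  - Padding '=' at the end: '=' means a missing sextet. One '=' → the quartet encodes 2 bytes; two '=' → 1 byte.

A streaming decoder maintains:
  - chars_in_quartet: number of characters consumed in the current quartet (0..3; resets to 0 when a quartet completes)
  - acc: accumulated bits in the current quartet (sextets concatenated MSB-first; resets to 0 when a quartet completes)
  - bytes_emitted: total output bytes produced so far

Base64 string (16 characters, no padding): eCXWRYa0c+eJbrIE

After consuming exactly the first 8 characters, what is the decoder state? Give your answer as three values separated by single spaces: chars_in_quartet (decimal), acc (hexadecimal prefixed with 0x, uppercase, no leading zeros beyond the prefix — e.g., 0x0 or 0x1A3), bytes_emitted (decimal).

Answer: 0 0x0 6

Derivation:
After char 0 ('e'=30): chars_in_quartet=1 acc=0x1E bytes_emitted=0
After char 1 ('C'=2): chars_in_quartet=2 acc=0x782 bytes_emitted=0
After char 2 ('X'=23): chars_in_quartet=3 acc=0x1E097 bytes_emitted=0
After char 3 ('W'=22): chars_in_quartet=4 acc=0x7825D6 -> emit 78 25 D6, reset; bytes_emitted=3
After char 4 ('R'=17): chars_in_quartet=1 acc=0x11 bytes_emitted=3
After char 5 ('Y'=24): chars_in_quartet=2 acc=0x458 bytes_emitted=3
After char 6 ('a'=26): chars_in_quartet=3 acc=0x1161A bytes_emitted=3
After char 7 ('0'=52): chars_in_quartet=4 acc=0x4586B4 -> emit 45 86 B4, reset; bytes_emitted=6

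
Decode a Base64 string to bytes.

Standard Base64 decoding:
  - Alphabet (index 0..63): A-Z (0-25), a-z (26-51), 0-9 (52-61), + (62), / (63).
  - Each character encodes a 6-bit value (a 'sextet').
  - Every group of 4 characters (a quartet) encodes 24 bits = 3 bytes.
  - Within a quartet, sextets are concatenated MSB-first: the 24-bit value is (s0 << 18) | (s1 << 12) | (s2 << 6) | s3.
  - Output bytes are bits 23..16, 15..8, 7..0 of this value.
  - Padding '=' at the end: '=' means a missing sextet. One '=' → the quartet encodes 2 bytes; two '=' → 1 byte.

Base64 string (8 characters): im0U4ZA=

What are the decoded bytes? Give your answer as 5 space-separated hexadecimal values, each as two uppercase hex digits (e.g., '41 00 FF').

Answer: 8A 6D 14 E1 90

Derivation:
After char 0 ('i'=34): chars_in_quartet=1 acc=0x22 bytes_emitted=0
After char 1 ('m'=38): chars_in_quartet=2 acc=0x8A6 bytes_emitted=0
After char 2 ('0'=52): chars_in_quartet=3 acc=0x229B4 bytes_emitted=0
After char 3 ('U'=20): chars_in_quartet=4 acc=0x8A6D14 -> emit 8A 6D 14, reset; bytes_emitted=3
After char 4 ('4'=56): chars_in_quartet=1 acc=0x38 bytes_emitted=3
After char 5 ('Z'=25): chars_in_quartet=2 acc=0xE19 bytes_emitted=3
After char 6 ('A'=0): chars_in_quartet=3 acc=0x38640 bytes_emitted=3
Padding '=': partial quartet acc=0x38640 -> emit E1 90; bytes_emitted=5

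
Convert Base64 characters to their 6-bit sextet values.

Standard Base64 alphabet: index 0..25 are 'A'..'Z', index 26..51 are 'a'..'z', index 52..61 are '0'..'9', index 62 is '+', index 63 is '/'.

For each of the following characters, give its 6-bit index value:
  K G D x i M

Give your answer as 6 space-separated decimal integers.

Answer: 10 6 3 49 34 12

Derivation:
'K': A..Z range, ord('K') − ord('A') = 10
'G': A..Z range, ord('G') − ord('A') = 6
'D': A..Z range, ord('D') − ord('A') = 3
'x': a..z range, 26 + ord('x') − ord('a') = 49
'i': a..z range, 26 + ord('i') − ord('a') = 34
'M': A..Z range, ord('M') − ord('A') = 12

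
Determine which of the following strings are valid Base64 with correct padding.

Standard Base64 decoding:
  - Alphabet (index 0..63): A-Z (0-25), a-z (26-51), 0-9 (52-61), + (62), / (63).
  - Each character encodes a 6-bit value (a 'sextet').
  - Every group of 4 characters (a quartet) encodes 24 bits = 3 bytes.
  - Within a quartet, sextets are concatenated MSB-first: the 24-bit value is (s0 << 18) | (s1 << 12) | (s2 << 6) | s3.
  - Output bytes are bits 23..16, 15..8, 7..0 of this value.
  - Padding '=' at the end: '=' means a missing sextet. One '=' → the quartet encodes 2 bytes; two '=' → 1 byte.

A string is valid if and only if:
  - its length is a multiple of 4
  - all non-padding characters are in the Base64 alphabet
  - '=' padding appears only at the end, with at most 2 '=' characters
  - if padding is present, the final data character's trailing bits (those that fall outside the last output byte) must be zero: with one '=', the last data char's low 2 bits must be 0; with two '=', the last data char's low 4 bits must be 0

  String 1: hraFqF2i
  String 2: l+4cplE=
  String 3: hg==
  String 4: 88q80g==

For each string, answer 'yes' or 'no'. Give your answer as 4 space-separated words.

Answer: yes yes yes yes

Derivation:
String 1: 'hraFqF2i' → valid
String 2: 'l+4cplE=' → valid
String 3: 'hg==' → valid
String 4: '88q80g==' → valid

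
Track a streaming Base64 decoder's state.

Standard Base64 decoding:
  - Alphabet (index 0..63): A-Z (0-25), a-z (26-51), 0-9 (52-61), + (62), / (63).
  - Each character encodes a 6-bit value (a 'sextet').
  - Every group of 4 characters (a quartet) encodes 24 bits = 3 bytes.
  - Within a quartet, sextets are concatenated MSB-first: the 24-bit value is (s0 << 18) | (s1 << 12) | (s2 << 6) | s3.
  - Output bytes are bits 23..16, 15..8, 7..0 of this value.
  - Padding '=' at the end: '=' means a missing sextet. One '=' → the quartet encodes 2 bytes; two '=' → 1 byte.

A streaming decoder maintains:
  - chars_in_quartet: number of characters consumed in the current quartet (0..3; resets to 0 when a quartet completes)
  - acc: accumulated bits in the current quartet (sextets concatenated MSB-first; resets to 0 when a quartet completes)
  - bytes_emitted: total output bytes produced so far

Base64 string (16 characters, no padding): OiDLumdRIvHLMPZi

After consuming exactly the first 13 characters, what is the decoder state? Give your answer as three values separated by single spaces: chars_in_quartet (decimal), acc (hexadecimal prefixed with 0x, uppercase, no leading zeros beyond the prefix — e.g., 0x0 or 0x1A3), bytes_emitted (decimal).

Answer: 1 0xC 9

Derivation:
After char 0 ('O'=14): chars_in_quartet=1 acc=0xE bytes_emitted=0
After char 1 ('i'=34): chars_in_quartet=2 acc=0x3A2 bytes_emitted=0
After char 2 ('D'=3): chars_in_quartet=3 acc=0xE883 bytes_emitted=0
After char 3 ('L'=11): chars_in_quartet=4 acc=0x3A20CB -> emit 3A 20 CB, reset; bytes_emitted=3
After char 4 ('u'=46): chars_in_quartet=1 acc=0x2E bytes_emitted=3
After char 5 ('m'=38): chars_in_quartet=2 acc=0xBA6 bytes_emitted=3
After char 6 ('d'=29): chars_in_quartet=3 acc=0x2E99D bytes_emitted=3
After char 7 ('R'=17): chars_in_quartet=4 acc=0xBA6751 -> emit BA 67 51, reset; bytes_emitted=6
After char 8 ('I'=8): chars_in_quartet=1 acc=0x8 bytes_emitted=6
After char 9 ('v'=47): chars_in_quartet=2 acc=0x22F bytes_emitted=6
After char 10 ('H'=7): chars_in_quartet=3 acc=0x8BC7 bytes_emitted=6
After char 11 ('L'=11): chars_in_quartet=4 acc=0x22F1CB -> emit 22 F1 CB, reset; bytes_emitted=9
After char 12 ('M'=12): chars_in_quartet=1 acc=0xC bytes_emitted=9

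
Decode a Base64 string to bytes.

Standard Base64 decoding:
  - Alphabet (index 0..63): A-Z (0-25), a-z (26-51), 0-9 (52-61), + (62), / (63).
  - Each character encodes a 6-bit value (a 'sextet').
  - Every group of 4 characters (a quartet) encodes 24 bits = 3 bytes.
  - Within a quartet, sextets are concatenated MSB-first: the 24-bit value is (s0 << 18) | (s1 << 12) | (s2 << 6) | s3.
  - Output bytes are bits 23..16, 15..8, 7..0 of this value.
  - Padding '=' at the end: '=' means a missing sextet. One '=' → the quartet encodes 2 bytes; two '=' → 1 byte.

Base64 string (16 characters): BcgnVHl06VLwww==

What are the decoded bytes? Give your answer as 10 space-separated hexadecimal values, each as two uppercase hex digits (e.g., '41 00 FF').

After char 0 ('B'=1): chars_in_quartet=1 acc=0x1 bytes_emitted=0
After char 1 ('c'=28): chars_in_quartet=2 acc=0x5C bytes_emitted=0
After char 2 ('g'=32): chars_in_quartet=3 acc=0x1720 bytes_emitted=0
After char 3 ('n'=39): chars_in_quartet=4 acc=0x5C827 -> emit 05 C8 27, reset; bytes_emitted=3
After char 4 ('V'=21): chars_in_quartet=1 acc=0x15 bytes_emitted=3
After char 5 ('H'=7): chars_in_quartet=2 acc=0x547 bytes_emitted=3
After char 6 ('l'=37): chars_in_quartet=3 acc=0x151E5 bytes_emitted=3
After char 7 ('0'=52): chars_in_quartet=4 acc=0x547974 -> emit 54 79 74, reset; bytes_emitted=6
After char 8 ('6'=58): chars_in_quartet=1 acc=0x3A bytes_emitted=6
After char 9 ('V'=21): chars_in_quartet=2 acc=0xE95 bytes_emitted=6
After char 10 ('L'=11): chars_in_quartet=3 acc=0x3A54B bytes_emitted=6
After char 11 ('w'=48): chars_in_quartet=4 acc=0xE952F0 -> emit E9 52 F0, reset; bytes_emitted=9
After char 12 ('w'=48): chars_in_quartet=1 acc=0x30 bytes_emitted=9
After char 13 ('w'=48): chars_in_quartet=2 acc=0xC30 bytes_emitted=9
Padding '==': partial quartet acc=0xC30 -> emit C3; bytes_emitted=10

Answer: 05 C8 27 54 79 74 E9 52 F0 C3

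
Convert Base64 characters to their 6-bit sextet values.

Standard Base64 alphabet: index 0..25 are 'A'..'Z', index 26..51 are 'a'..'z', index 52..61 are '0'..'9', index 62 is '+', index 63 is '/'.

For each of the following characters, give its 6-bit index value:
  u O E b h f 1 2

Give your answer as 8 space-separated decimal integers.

'u': a..z range, 26 + ord('u') − ord('a') = 46
'O': A..Z range, ord('O') − ord('A') = 14
'E': A..Z range, ord('E') − ord('A') = 4
'b': a..z range, 26 + ord('b') − ord('a') = 27
'h': a..z range, 26 + ord('h') − ord('a') = 33
'f': a..z range, 26 + ord('f') − ord('a') = 31
'1': 0..9 range, 52 + ord('1') − ord('0') = 53
'2': 0..9 range, 52 + ord('2') − ord('0') = 54

Answer: 46 14 4 27 33 31 53 54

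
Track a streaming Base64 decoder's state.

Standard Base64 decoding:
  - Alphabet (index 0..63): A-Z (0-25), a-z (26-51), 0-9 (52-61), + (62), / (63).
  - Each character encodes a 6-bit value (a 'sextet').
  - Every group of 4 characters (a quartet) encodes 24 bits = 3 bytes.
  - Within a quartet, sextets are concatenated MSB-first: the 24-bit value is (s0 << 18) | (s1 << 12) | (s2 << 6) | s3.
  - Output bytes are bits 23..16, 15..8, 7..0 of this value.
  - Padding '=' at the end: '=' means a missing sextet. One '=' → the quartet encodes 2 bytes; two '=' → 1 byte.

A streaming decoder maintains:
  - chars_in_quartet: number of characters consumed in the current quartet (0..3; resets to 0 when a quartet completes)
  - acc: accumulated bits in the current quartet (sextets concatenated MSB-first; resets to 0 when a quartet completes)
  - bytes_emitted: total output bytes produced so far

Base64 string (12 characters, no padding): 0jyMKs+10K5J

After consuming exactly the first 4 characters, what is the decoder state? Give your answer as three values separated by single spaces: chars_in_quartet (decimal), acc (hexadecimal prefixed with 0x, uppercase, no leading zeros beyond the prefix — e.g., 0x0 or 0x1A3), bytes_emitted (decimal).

After char 0 ('0'=52): chars_in_quartet=1 acc=0x34 bytes_emitted=0
After char 1 ('j'=35): chars_in_quartet=2 acc=0xD23 bytes_emitted=0
After char 2 ('y'=50): chars_in_quartet=3 acc=0x348F2 bytes_emitted=0
After char 3 ('M'=12): chars_in_quartet=4 acc=0xD23C8C -> emit D2 3C 8C, reset; bytes_emitted=3

Answer: 0 0x0 3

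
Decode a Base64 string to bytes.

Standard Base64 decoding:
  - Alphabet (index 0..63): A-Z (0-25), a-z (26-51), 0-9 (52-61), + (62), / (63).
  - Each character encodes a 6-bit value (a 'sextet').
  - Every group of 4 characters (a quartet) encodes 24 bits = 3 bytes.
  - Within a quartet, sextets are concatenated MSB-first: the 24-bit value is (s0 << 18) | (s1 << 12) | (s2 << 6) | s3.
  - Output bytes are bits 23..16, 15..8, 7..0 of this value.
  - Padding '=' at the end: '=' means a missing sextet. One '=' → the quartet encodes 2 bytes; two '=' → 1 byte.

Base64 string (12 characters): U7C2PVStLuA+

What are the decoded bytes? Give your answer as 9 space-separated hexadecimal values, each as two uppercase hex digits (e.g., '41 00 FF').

After char 0 ('U'=20): chars_in_quartet=1 acc=0x14 bytes_emitted=0
After char 1 ('7'=59): chars_in_quartet=2 acc=0x53B bytes_emitted=0
After char 2 ('C'=2): chars_in_quartet=3 acc=0x14EC2 bytes_emitted=0
After char 3 ('2'=54): chars_in_quartet=4 acc=0x53B0B6 -> emit 53 B0 B6, reset; bytes_emitted=3
After char 4 ('P'=15): chars_in_quartet=1 acc=0xF bytes_emitted=3
After char 5 ('V'=21): chars_in_quartet=2 acc=0x3D5 bytes_emitted=3
After char 6 ('S'=18): chars_in_quartet=3 acc=0xF552 bytes_emitted=3
After char 7 ('t'=45): chars_in_quartet=4 acc=0x3D54AD -> emit 3D 54 AD, reset; bytes_emitted=6
After char 8 ('L'=11): chars_in_quartet=1 acc=0xB bytes_emitted=6
After char 9 ('u'=46): chars_in_quartet=2 acc=0x2EE bytes_emitted=6
After char 10 ('A'=0): chars_in_quartet=3 acc=0xBB80 bytes_emitted=6
After char 11 ('+'=62): chars_in_quartet=4 acc=0x2EE03E -> emit 2E E0 3E, reset; bytes_emitted=9

Answer: 53 B0 B6 3D 54 AD 2E E0 3E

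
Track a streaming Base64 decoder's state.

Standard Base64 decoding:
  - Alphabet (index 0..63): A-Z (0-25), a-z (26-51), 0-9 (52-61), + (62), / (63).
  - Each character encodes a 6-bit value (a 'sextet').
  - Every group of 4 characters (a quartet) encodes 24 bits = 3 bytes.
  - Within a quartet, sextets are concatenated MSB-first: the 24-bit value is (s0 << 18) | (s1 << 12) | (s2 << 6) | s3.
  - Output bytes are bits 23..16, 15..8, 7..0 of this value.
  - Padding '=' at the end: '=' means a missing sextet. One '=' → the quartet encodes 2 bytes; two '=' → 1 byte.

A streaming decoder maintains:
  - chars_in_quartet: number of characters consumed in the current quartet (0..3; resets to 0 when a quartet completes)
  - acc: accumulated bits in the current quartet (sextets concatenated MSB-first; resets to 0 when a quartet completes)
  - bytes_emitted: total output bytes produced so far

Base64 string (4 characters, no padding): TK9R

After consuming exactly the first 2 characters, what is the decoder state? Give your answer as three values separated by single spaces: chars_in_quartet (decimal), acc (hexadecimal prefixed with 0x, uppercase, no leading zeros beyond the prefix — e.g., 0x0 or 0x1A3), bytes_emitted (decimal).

Answer: 2 0x4CA 0

Derivation:
After char 0 ('T'=19): chars_in_quartet=1 acc=0x13 bytes_emitted=0
After char 1 ('K'=10): chars_in_quartet=2 acc=0x4CA bytes_emitted=0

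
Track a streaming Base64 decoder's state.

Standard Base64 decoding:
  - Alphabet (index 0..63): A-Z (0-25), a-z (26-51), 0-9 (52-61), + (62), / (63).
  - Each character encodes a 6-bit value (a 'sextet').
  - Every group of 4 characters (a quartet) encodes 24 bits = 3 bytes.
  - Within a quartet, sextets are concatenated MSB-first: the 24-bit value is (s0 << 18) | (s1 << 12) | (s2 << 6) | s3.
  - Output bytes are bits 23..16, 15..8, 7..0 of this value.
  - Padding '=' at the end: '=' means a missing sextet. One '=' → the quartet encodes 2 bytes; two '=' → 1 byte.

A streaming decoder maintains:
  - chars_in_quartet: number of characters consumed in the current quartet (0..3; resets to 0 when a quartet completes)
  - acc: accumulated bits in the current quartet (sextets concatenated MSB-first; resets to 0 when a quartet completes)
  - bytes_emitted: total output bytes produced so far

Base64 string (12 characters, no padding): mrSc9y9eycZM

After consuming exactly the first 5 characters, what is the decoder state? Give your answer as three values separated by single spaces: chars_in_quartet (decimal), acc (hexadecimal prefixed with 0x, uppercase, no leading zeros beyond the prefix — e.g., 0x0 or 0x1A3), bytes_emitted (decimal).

Answer: 1 0x3D 3

Derivation:
After char 0 ('m'=38): chars_in_quartet=1 acc=0x26 bytes_emitted=0
After char 1 ('r'=43): chars_in_quartet=2 acc=0x9AB bytes_emitted=0
After char 2 ('S'=18): chars_in_quartet=3 acc=0x26AD2 bytes_emitted=0
After char 3 ('c'=28): chars_in_quartet=4 acc=0x9AB49C -> emit 9A B4 9C, reset; bytes_emitted=3
After char 4 ('9'=61): chars_in_quartet=1 acc=0x3D bytes_emitted=3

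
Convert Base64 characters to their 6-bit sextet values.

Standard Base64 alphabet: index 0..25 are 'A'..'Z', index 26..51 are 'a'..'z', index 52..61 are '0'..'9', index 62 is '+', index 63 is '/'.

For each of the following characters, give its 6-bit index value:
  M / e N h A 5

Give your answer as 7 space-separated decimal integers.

'M': A..Z range, ord('M') − ord('A') = 12
'/': index 63
'e': a..z range, 26 + ord('e') − ord('a') = 30
'N': A..Z range, ord('N') − ord('A') = 13
'h': a..z range, 26 + ord('h') − ord('a') = 33
'A': A..Z range, ord('A') − ord('A') = 0
'5': 0..9 range, 52 + ord('5') − ord('0') = 57

Answer: 12 63 30 13 33 0 57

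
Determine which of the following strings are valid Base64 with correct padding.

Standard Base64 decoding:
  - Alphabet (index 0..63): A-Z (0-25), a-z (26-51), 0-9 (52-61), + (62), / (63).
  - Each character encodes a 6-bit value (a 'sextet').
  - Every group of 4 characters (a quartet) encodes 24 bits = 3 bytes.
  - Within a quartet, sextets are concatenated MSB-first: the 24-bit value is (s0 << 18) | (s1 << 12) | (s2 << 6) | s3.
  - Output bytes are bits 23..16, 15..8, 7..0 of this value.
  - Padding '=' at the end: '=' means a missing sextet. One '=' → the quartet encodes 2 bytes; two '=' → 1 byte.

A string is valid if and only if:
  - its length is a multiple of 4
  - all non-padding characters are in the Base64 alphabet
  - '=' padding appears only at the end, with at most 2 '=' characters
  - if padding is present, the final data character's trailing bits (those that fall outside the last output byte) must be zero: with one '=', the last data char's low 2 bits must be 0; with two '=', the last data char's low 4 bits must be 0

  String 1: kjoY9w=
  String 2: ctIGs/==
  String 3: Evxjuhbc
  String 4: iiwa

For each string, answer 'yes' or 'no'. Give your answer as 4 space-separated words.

String 1: 'kjoY9w=' → invalid (len=7 not mult of 4)
String 2: 'ctIGs/==' → invalid (bad trailing bits)
String 3: 'Evxjuhbc' → valid
String 4: 'iiwa' → valid

Answer: no no yes yes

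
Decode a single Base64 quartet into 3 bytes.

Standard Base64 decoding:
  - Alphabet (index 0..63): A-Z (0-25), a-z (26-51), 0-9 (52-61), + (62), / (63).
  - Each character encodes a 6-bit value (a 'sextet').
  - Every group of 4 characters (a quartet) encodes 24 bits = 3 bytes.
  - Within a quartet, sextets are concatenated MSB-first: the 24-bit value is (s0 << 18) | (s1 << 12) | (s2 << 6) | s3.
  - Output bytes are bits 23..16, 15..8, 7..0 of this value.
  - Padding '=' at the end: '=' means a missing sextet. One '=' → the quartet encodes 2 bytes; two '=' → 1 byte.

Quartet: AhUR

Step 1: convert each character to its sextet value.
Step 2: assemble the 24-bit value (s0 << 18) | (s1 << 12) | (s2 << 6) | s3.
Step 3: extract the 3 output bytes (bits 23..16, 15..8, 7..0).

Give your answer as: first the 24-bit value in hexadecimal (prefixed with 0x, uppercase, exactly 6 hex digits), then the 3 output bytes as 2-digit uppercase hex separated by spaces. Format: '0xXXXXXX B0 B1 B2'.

Answer: 0x021511 02 15 11

Derivation:
Sextets: A=0, h=33, U=20, R=17
24-bit: (0<<18) | (33<<12) | (20<<6) | 17
      = 0x000000 | 0x021000 | 0x000500 | 0x000011
      = 0x021511
Bytes: (v>>16)&0xFF=02, (v>>8)&0xFF=15, v&0xFF=11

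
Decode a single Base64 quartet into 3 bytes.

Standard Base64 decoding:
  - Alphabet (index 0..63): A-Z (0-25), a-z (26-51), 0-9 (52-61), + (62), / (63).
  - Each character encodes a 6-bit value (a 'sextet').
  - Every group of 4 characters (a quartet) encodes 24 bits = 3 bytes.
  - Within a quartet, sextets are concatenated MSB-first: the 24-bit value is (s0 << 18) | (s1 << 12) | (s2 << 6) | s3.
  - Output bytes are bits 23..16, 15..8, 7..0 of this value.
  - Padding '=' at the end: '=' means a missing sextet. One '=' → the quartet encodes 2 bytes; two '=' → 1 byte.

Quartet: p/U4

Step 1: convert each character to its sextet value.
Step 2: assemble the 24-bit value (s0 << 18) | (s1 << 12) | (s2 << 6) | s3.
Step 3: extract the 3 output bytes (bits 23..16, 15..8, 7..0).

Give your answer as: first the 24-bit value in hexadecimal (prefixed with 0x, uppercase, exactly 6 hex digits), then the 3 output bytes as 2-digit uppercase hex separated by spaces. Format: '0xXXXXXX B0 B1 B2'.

Sextets: p=41, /=63, U=20, 4=56
24-bit: (41<<18) | (63<<12) | (20<<6) | 56
      = 0xA40000 | 0x03F000 | 0x000500 | 0x000038
      = 0xA7F538
Bytes: (v>>16)&0xFF=A7, (v>>8)&0xFF=F5, v&0xFF=38

Answer: 0xA7F538 A7 F5 38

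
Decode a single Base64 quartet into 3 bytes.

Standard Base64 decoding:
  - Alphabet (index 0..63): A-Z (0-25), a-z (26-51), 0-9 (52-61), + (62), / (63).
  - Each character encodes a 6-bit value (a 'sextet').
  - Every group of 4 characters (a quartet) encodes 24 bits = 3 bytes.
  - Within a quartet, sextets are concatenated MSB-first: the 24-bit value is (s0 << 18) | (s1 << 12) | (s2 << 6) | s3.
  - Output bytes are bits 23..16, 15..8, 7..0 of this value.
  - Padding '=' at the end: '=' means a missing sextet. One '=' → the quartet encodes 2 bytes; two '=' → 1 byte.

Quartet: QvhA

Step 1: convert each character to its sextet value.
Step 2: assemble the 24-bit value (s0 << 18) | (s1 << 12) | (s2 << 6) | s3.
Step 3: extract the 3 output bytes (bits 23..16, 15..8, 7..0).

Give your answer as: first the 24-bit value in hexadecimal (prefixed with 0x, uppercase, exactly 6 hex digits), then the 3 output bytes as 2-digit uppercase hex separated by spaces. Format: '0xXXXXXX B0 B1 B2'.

Answer: 0x42F840 42 F8 40

Derivation:
Sextets: Q=16, v=47, h=33, A=0
24-bit: (16<<18) | (47<<12) | (33<<6) | 0
      = 0x400000 | 0x02F000 | 0x000840 | 0x000000
      = 0x42F840
Bytes: (v>>16)&0xFF=42, (v>>8)&0xFF=F8, v&0xFF=40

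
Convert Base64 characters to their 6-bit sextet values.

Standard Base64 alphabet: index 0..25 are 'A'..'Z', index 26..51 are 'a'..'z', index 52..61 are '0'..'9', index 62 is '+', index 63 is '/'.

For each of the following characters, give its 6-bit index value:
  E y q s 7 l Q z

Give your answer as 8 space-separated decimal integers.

'E': A..Z range, ord('E') − ord('A') = 4
'y': a..z range, 26 + ord('y') − ord('a') = 50
'q': a..z range, 26 + ord('q') − ord('a') = 42
's': a..z range, 26 + ord('s') − ord('a') = 44
'7': 0..9 range, 52 + ord('7') − ord('0') = 59
'l': a..z range, 26 + ord('l') − ord('a') = 37
'Q': A..Z range, ord('Q') − ord('A') = 16
'z': a..z range, 26 + ord('z') − ord('a') = 51

Answer: 4 50 42 44 59 37 16 51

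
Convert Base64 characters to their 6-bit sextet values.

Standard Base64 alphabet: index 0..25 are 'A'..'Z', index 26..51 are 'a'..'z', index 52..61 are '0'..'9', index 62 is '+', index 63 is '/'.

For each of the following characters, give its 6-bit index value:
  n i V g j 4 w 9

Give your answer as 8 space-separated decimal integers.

'n': a..z range, 26 + ord('n') − ord('a') = 39
'i': a..z range, 26 + ord('i') − ord('a') = 34
'V': A..Z range, ord('V') − ord('A') = 21
'g': a..z range, 26 + ord('g') − ord('a') = 32
'j': a..z range, 26 + ord('j') − ord('a') = 35
'4': 0..9 range, 52 + ord('4') − ord('0') = 56
'w': a..z range, 26 + ord('w') − ord('a') = 48
'9': 0..9 range, 52 + ord('9') − ord('0') = 61

Answer: 39 34 21 32 35 56 48 61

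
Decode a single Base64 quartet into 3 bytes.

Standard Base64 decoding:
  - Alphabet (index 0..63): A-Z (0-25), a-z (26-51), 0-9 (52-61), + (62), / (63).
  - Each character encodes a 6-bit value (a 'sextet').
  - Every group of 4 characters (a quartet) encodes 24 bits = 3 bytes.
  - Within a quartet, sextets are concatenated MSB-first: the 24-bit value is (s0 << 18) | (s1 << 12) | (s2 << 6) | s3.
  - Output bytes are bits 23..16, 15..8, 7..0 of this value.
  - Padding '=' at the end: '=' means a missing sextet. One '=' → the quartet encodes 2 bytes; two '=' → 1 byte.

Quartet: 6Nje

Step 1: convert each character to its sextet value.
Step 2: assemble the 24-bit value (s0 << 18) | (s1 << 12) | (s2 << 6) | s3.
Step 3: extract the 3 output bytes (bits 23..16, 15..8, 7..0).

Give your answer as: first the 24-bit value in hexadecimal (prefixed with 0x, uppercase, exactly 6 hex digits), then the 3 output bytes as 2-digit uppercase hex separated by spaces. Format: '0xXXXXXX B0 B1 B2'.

Sextets: 6=58, N=13, j=35, e=30
24-bit: (58<<18) | (13<<12) | (35<<6) | 30
      = 0xE80000 | 0x00D000 | 0x0008C0 | 0x00001E
      = 0xE8D8DE
Bytes: (v>>16)&0xFF=E8, (v>>8)&0xFF=D8, v&0xFF=DE

Answer: 0xE8D8DE E8 D8 DE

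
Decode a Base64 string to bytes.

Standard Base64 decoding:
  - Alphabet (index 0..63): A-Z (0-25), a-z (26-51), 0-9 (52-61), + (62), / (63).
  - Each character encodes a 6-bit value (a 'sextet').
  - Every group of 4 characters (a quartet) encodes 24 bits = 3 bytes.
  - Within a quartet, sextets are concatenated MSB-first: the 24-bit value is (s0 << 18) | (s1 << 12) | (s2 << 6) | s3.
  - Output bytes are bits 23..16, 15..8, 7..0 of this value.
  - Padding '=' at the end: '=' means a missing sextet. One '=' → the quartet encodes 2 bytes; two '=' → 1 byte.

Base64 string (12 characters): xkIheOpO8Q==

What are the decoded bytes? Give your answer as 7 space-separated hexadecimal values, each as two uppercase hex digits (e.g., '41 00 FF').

After char 0 ('x'=49): chars_in_quartet=1 acc=0x31 bytes_emitted=0
After char 1 ('k'=36): chars_in_quartet=2 acc=0xC64 bytes_emitted=0
After char 2 ('I'=8): chars_in_quartet=3 acc=0x31908 bytes_emitted=0
After char 3 ('h'=33): chars_in_quartet=4 acc=0xC64221 -> emit C6 42 21, reset; bytes_emitted=3
After char 4 ('e'=30): chars_in_quartet=1 acc=0x1E bytes_emitted=3
After char 5 ('O'=14): chars_in_quartet=2 acc=0x78E bytes_emitted=3
After char 6 ('p'=41): chars_in_quartet=3 acc=0x1E3A9 bytes_emitted=3
After char 7 ('O'=14): chars_in_quartet=4 acc=0x78EA4E -> emit 78 EA 4E, reset; bytes_emitted=6
After char 8 ('8'=60): chars_in_quartet=1 acc=0x3C bytes_emitted=6
After char 9 ('Q'=16): chars_in_quartet=2 acc=0xF10 bytes_emitted=6
Padding '==': partial quartet acc=0xF10 -> emit F1; bytes_emitted=7

Answer: C6 42 21 78 EA 4E F1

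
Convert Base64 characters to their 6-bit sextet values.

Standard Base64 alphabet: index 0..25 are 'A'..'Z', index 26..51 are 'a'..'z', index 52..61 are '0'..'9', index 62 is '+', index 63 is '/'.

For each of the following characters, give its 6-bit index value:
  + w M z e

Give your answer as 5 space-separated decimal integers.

'+': index 62
'w': a..z range, 26 + ord('w') − ord('a') = 48
'M': A..Z range, ord('M') − ord('A') = 12
'z': a..z range, 26 + ord('z') − ord('a') = 51
'e': a..z range, 26 + ord('e') − ord('a') = 30

Answer: 62 48 12 51 30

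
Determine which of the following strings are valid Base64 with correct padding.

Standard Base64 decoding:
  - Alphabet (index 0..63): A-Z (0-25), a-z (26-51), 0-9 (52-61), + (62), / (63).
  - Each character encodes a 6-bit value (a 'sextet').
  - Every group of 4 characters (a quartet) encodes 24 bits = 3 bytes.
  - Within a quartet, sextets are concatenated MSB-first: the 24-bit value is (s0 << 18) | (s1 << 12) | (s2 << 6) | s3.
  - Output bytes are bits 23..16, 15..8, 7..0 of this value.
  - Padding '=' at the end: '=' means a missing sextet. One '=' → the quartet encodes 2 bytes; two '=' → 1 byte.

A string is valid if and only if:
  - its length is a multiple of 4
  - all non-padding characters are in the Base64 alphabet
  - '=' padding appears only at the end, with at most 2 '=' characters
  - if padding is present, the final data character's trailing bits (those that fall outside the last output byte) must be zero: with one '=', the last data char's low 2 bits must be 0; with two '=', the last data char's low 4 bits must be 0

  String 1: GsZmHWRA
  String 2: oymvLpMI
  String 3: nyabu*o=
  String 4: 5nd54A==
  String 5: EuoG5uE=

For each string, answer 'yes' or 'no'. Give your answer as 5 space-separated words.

String 1: 'GsZmHWRA' → valid
String 2: 'oymvLpMI' → valid
String 3: 'nyabu*o=' → invalid (bad char(s): ['*'])
String 4: '5nd54A==' → valid
String 5: 'EuoG5uE=' → valid

Answer: yes yes no yes yes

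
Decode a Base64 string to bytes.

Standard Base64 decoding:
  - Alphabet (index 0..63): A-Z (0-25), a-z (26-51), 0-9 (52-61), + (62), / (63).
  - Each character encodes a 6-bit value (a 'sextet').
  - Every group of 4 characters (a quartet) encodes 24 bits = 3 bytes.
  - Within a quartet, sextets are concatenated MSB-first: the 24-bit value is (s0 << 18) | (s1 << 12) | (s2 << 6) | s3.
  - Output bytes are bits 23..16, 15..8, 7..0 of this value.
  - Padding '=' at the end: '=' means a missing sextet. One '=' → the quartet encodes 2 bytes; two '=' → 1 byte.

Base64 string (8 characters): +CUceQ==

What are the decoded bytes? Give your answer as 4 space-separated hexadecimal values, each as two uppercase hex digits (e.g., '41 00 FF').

After char 0 ('+'=62): chars_in_quartet=1 acc=0x3E bytes_emitted=0
After char 1 ('C'=2): chars_in_quartet=2 acc=0xF82 bytes_emitted=0
After char 2 ('U'=20): chars_in_quartet=3 acc=0x3E094 bytes_emitted=0
After char 3 ('c'=28): chars_in_quartet=4 acc=0xF8251C -> emit F8 25 1C, reset; bytes_emitted=3
After char 4 ('e'=30): chars_in_quartet=1 acc=0x1E bytes_emitted=3
After char 5 ('Q'=16): chars_in_quartet=2 acc=0x790 bytes_emitted=3
Padding '==': partial quartet acc=0x790 -> emit 79; bytes_emitted=4

Answer: F8 25 1C 79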